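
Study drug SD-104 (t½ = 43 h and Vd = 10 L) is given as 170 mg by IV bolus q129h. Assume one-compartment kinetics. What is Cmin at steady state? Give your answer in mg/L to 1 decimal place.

τ = 129 h = 3 half-lives, so f = (1/2)^3 = 0.125.
At steady state, R = 1/(1 − 0.125) = 8/7.
Single-dose peak C₀ = D/Vd = 170/10 = 17 mg/L.
Steady-state peak Cmax,ss = C₀·R = 17 × 8/7 ≈ 19.429 mg/L.
Steady-state trough Cmin,ss = Cmax,ss·f ≈ 19.429 × 0.125 ≈ 2.429 mg/L.

2.4 mg/L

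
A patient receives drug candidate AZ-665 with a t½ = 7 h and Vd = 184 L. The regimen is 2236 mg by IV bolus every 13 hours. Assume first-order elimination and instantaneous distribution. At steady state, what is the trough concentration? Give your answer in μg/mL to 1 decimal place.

τ/t½ = 13/7 ≈ 1.8571, so fraction remaining f = (1/2)^(13/7) ≈ 0.2760.
Single-dose peak C₀ = D/Vd = 2236/184 ≈ 12.152 μg/mL.
Steady-state trough Cmin,ss = C₀·f/(1−f) ≈ 12.152 × 0.2760/0.7240 ≈ 4.633 μg/mL.

4.6 μg/mL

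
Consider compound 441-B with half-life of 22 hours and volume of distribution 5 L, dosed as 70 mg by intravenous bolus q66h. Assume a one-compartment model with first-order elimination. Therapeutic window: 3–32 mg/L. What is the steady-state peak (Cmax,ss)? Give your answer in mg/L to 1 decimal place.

16.0 mg/L

The dosing interval is 3 half-lives, so f = 2^(−3) = 0.125.
At steady state, R = 1/(1 − 0.125) = 8/7.
Single-dose peak C₀ = D/Vd = 70/5 = 14 mg/L.
Steady-state peak Cmax,ss = C₀·R = 14 × 8/7 ≈ 16.000 mg/L.
Peak 16.0 mg/L vs MTC 32 mg/L: below toxic threshold.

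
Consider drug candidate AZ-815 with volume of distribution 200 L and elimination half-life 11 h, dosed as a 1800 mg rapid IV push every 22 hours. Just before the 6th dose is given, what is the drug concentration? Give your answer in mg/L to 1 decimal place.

f = (1/2)^(τ/t½) = (1/2)^(22/11) ≈ 0.2500.
C₀ = D/Vd = 1800/200 ≈ 9.000 mg/L.
Before the 6th dose, 5 doses have been given. Superposition: Cmin = C₀·(f + f² + … + f^5).
≈ 9.000 × (0.2500 + 0.0625 + 0.0156 + 0.0039 + 0.0010) ≈ 9.000 × 0.3330 ≈ 2.997 mg/L.

3.0 mg/L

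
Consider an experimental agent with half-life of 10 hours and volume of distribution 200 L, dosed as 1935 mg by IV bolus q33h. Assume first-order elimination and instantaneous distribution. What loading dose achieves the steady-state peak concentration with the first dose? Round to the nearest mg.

f = (1/2)^(33/10) ≈ 0.101532; accumulation ratio R = 1/(1−f) ≈ 1.11301.
Loading dose to hit Cmax,ss on first dose: D_load = D_maint·R ≈ 1935 × 1.11301 ≈ 2153.67 mg.

2154 mg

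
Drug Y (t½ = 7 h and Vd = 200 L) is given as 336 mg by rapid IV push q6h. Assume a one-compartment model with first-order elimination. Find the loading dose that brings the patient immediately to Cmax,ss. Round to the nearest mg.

f = (1/2)^(6/7) ≈ 0.552045; accumulation ratio R = 1/(1−f) ≈ 2.23237.
Loading dose to hit Cmax,ss on first dose: D_load = D_maint·R ≈ 336 × 2.23237 ≈ 750.08 mg.

750 mg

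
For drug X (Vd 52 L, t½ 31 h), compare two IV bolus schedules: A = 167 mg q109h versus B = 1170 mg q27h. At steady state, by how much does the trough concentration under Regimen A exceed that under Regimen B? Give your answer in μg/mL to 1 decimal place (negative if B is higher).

-26.8 μg/mL

Regimen A: f = (1/2)^(109/31) ≈ 0.0874; Cmin,ss = (167/52)·f/(1−f) ≈ 0.308 μg/mL.
Regimen B: f = (1/2)^(27/31) ≈ 0.5468; Cmin,ss = (1170/52)·f/(1−f) ≈ 27.147 μg/mL.
Difference ≈ 0.308 − 27.147 ≈ -26.839 μg/mL.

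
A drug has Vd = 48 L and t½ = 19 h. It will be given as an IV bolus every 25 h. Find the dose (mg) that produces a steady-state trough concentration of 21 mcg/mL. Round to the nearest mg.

1501 mg

τ/t½ = 25/19 ≈ 1.3158, so f = (1/2)^(25/19) ≈ 0.401706.
Cmin,ss = (D/Vd)·f/(1−f), so D = Cmin,ss·Vd·(1−f)/f.
D = 21 × 48 × (1−f)/f ≈ 21 × 48 × 1.48938 ≈ 1501.30 mg.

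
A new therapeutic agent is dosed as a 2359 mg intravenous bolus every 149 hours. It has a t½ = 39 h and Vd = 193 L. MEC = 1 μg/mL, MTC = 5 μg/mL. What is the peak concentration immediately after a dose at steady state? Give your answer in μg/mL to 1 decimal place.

τ/t½ = 149/39 ≈ 3.8205, so fraction remaining f = (1/2)^(149/39) ≈ 0.0708.
At steady state, accumulation factor R = 1/(1 − e^(−kτ)) ≈ 1.0762.
Single-dose peak C₀ = D/Vd = 2359/193 ≈ 12.223 μg/mL.
Steady-state peak Cmax,ss = C₀·R ≈ 12.223 × 1.0762 ≈ 13.154 μg/mL.
Peak 13.2 μg/mL vs MTC 5 μg/mL: exceeds toxic threshold.

13.2 μg/mL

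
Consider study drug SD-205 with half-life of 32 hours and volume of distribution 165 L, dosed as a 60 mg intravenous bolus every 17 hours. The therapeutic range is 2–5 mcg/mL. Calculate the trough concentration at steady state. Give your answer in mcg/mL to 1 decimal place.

τ/t½ = 17/32 ≈ 0.53125, so fraction remaining f = (1/2)^(17/32) ≈ 0.6920.
At steady state, accumulation factor R = 1/(1 − e^(−kτ)) ≈ 3.2468.
Single-dose peak C₀ = D/Vd = 60/165 ≈ 0.364 mcg/mL.
Cmax,ss = C₀/(1 − f) ≈ 0.364/0.3080 ≈ 1.182 mcg/mL.
One interval later, Cmin,ss = Cmax,ss·e^(−kτ) ≈ 1.182 × 0.6920 ≈ 0.818 mcg/mL.
Trough 0.8 mcg/mL vs MEC 2 mcg/mL: subtherapeutic.

0.8 mcg/mL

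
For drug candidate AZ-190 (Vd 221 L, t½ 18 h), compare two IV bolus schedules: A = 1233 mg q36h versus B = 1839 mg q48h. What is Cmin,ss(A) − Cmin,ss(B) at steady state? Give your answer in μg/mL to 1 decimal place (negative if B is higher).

0.3 μg/mL

Regimen A: f = (1/2)^(36/18) ≈ 0.2500; Cmin,ss = (1233/221)·f/(1−f) ≈ 1.860 μg/mL.
Regimen B: f = (1/2)^(48/18) ≈ 0.1575; Cmin,ss = (1839/221)·f/(1−f) ≈ 1.556 μg/mL.
Difference ≈ 1.860 − 1.556 ≈ 0.304 μg/mL.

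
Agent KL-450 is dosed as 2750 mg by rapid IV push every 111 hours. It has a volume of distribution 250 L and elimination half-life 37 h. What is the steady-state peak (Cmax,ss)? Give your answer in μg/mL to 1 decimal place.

The dosing interval is 3 half-lives, so f = 2^(−3) = 0.125.
Accumulation ratio R = 1/(1 − f) = 1/0.875 = 8/7.
Single-dose peak C₀ = D/Vd = 2750/250 = 11 μg/mL.
Steady-state peak Cmax,ss = C₀·R = 11 × 8/7 ≈ 12.571 μg/mL.

12.6 μg/mL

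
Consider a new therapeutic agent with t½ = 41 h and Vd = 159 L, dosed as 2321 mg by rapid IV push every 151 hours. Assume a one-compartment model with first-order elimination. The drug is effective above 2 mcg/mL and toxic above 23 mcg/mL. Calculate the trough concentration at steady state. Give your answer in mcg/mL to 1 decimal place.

1.2 mcg/mL

τ/t½ = 151/41 ≈ 3.6829, so fraction remaining f = (1/2)^(151/41) ≈ 0.0779.
At steady state, accumulation factor R = 1/(1 − e^(−kτ)) ≈ 1.0845.
Single-dose peak C₀ = D/Vd = 2321/159 ≈ 14.597 mcg/mL.
Cmax,ss = C₀/(1 − f) ≈ 14.597/0.9221 ≈ 15.830 mcg/mL.
Steady-state trough Cmin,ss = Cmax,ss·f ≈ 15.830 × 0.0779 ≈ 1.233 mcg/mL.
Trough 1.2 mcg/mL vs MEC 2 mcg/mL: subtherapeutic.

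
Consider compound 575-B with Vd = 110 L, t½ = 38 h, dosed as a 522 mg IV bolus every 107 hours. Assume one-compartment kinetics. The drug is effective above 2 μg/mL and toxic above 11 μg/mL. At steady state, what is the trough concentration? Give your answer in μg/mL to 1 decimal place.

0.8 μg/mL

k = ln2/t½ = ln2/38 ≈ 0.018241 h⁻¹; fraction remaining f = e^(−kτ) = e^(−0.018241×107) ≈ 0.1420.
Each bolus raises the concentration by D/Vd = 522/110 ≈ 4.745 μg/mL.
Steady-state trough Cmin,ss = C₀·f/(1−f) ≈ 4.745 × 0.1420/0.8580 ≈ 0.785 μg/mL.
Trough 0.8 μg/mL vs MEC 2 μg/mL: subtherapeutic.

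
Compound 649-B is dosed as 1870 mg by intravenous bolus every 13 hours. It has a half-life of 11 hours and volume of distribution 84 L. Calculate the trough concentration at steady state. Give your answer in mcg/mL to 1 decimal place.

k = ln2/t½ = ln2/11 ≈ 0.063013 h⁻¹; fraction remaining f = e^(−kτ) = e^(−0.063013×13) ≈ 0.4408.
At steady state, accumulation factor R = 1/(1 − e^(−kτ)) ≈ 1.7883.
Single-dose peak C₀ = D/Vd = 1870/84 ≈ 22.262 mcg/mL.
Cmax,ss = C₀/(1 − f) ≈ 22.262/0.5592 ≈ 39.810 mcg/mL.
Steady-state trough Cmin,ss = Cmax,ss·f ≈ 39.810 × 0.4408 ≈ 17.548 mcg/mL.

17.5 mcg/mL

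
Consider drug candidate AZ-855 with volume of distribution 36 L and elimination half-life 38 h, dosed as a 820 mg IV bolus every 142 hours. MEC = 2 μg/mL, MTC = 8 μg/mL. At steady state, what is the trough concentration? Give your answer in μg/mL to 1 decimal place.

1.8 μg/mL

τ/t½ = 142/38 ≈ 3.7368, so fraction remaining f = (1/2)^(142/38) ≈ 0.0750.
At steady state, accumulation factor R = 1/(1 − e^(−kτ)) ≈ 1.0811.
Each bolus raises the concentration by D/Vd = 820/36 ≈ 22.778 μg/mL.
Cmax,ss = C₀/(1 − f) ≈ 22.778/0.9250 ≈ 24.625 μg/mL.
Steady-state trough Cmin,ss = Cmax,ss·f ≈ 24.625 × 0.0750 ≈ 1.847 μg/mL.
Trough 1.8 μg/mL vs MEC 2 μg/mL: subtherapeutic.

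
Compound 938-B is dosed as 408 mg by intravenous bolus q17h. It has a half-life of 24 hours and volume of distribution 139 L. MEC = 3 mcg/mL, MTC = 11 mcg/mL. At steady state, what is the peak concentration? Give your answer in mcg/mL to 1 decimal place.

7.6 mcg/mL

τ/t½ = 17/24 ≈ 0.70833, so fraction remaining f = (1/2)^(17/24) ≈ 0.6120.
Accumulation ratio R = 1/(1 − f) ≈ 1/0.3880 ≈ 2.5773.
Single-dose peak C₀ = D/Vd = 408/139 ≈ 2.935 mcg/mL.
Steady-state peak Cmax,ss = C₀·R ≈ 2.935 × 2.5773 ≈ 7.564 mcg/mL.
Peak 7.6 mcg/mL vs MTC 11 mcg/mL: below toxic threshold.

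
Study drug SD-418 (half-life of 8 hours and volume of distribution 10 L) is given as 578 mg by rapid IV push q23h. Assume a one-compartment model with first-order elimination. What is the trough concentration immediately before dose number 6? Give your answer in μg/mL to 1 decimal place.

9.1 μg/mL

f = (1/2)^(τ/t½) = (1/2)^(23/8) ≈ 0.1363.
C₀ = D/Vd = 578/10 ≈ 57.800 μg/mL.
Before the 6th dose, 5 doses have been given. Superposition: Cmin = C₀·(f + f² + … + f^5).
≈ 57.800 × (0.1363 + 0.0186 + 0.0025 + 0.0003 + 0.0000) ≈ 57.800 × 0.1577 ≈ 9.115 μg/mL.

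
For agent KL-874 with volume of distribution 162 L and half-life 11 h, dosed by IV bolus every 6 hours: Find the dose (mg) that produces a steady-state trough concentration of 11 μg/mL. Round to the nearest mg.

819 mg

τ/t½ = 6/11 ≈ 0.54545, so f = (1/2)^(6/11) ≈ 0.685175.
Cmin,ss = (D/Vd)·f/(1−f), so D = Cmin,ss·Vd·(1−f)/f.
D = 11 × 162 × (1−f)/f ≈ 11 × 162 × 0.45948 ≈ 818.79 mg.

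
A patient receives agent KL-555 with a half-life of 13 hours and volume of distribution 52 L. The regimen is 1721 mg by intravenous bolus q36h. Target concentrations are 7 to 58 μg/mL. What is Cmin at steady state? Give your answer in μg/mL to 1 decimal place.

5.7 μg/mL

τ/t½ = 36/13 ≈ 2.7692, so fraction remaining f = (1/2)^(36/13) ≈ 0.1467.
Accumulation ratio R = 1/(1 − f) ≈ 1/0.8533 ≈ 1.1719.
Single-dose peak C₀ = D/Vd = 1721/52 ≈ 33.096 μg/mL.
Steady-state peak Cmax,ss = C₀·R ≈ 33.096 × 1.1719 ≈ 38.785 μg/mL.
Steady-state trough Cmin,ss = Cmax,ss·f ≈ 38.785 × 0.1467 ≈ 5.690 μg/mL.
Trough 5.7 μg/mL vs MEC 7 μg/mL: subtherapeutic.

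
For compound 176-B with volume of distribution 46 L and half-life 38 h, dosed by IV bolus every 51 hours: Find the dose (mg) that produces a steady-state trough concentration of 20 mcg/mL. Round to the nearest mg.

τ/t½ = 51/38 ≈ 1.3421, so f = (1/2)^(51/38) ≈ 0.394445.
Cmin,ss = (D/Vd)·f/(1−f), so D = Cmin,ss·Vd·(1−f)/f.
D = 20 × 46 × (1−f)/f ≈ 20 × 46 × 1.53521 ≈ 1412.39 mg.

1412 mg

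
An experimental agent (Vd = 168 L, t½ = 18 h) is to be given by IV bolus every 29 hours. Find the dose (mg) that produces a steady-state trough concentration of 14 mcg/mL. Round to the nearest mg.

4833 mg

τ/t½ = 29/18 ≈ 1.6111, so f = (1/2)^(29/18) ≈ 0.327346.
Cmin,ss = (D/Vd)·f/(1−f), so D = Cmin,ss·Vd·(1−f)/f.
D = 14 × 168 × (1−f)/f ≈ 14 × 168 × 2.05487 ≈ 4833.05 mg.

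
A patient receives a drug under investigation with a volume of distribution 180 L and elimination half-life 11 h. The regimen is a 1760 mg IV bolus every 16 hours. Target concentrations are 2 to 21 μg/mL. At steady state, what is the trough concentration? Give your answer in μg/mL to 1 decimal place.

5.6 μg/mL

τ/t½ = 16/11 ≈ 1.4545, so fraction remaining f = (1/2)^(16/11) ≈ 0.3649.
Each bolus raises the concentration by D/Vd = 1760/180 ≈ 9.778 μg/mL.
Steady-state trough Cmin,ss = C₀·f/(1−f) ≈ 9.778 × 0.3649/0.6351 ≈ 5.618 μg/mL.
Trough 5.6 μg/mL vs MEC 2 μg/mL: adequate.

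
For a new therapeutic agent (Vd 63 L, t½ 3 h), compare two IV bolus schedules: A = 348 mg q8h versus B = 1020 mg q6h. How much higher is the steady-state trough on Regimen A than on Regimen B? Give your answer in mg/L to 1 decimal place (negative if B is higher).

Regimen A: f = (1/2)^(8/3) ≈ 0.1575; Cmin,ss = (348/63)·f/(1−f) ≈ 1.033 mg/L.
Regimen B: f = (1/2)^(6/3) ≈ 0.2500; Cmin,ss = (1020/63)·f/(1−f) ≈ 5.397 mg/L.
Difference ≈ 1.033 − 5.397 ≈ -4.364 mg/L.

-4.4 mg/L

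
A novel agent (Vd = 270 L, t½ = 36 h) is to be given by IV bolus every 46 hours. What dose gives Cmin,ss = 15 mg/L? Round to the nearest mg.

5770 mg

τ/t½ = 46/36 ≈ 1.2778, so f = (1/2)^(46/36) ≈ 0.412430.
Cmin,ss = (D/Vd)·f/(1−f), so D = Cmin,ss·Vd·(1−f)/f.
D = 15 × 270 × (1−f)/f ≈ 15 × 270 × 1.42465 ≈ 5769.83 mg.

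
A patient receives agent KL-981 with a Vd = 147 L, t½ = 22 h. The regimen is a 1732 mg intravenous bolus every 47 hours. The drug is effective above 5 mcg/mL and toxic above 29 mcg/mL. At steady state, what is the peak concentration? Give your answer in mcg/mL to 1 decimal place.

Over one 47-h interval, 47/22 ≈ 2.1364 half-lives elapse, leaving f ≈ 0.2275 of each dose.
Accumulation ratio R = 1/(1 − f) ≈ 1/0.7725 ≈ 1.2945.
Each bolus raises the concentration by D/Vd = 1732/147 ≈ 11.782 mcg/mL.
Cmax,ss = C₀/(1 − f) ≈ 11.782/0.7725 ≈ 15.252 mcg/mL.
Peak 15.3 mcg/mL vs MTC 29 mcg/mL: below toxic threshold.

15.3 mcg/mL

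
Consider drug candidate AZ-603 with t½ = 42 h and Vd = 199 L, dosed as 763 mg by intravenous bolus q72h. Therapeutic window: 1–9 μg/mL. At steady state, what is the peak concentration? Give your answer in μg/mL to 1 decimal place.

5.5 μg/mL

Over one 72-h interval, 72/42 ≈ 1.7143 half-lives elapse, leaving f ≈ 0.3048 of each dose.
At steady state, accumulation factor R = 1/(1 − e^(−kτ)) ≈ 1.4384.
Single-dose peak C₀ = D/Vd = 763/199 ≈ 3.834 μg/mL.
Cmax,ss = C₀/(1 − f) ≈ 3.834/0.6952 ≈ 5.515 μg/mL.
Peak 5.5 μg/mL vs MTC 9 μg/mL: below toxic threshold.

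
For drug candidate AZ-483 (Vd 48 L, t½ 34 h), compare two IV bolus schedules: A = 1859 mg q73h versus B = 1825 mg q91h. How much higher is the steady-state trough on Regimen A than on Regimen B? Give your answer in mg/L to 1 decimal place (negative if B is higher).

Regimen A: f = (1/2)^(73/34) ≈ 0.2258; Cmin,ss = (1859/48)·f/(1−f) ≈ 11.296 mg/L.
Regimen B: f = (1/2)^(91/34) ≈ 0.1564; Cmin,ss = (1825/48)·f/(1−f) ≈ 7.049 mg/L.
Difference ≈ 11.296 − 7.049 ≈ 4.247 mg/L.

4.2 mg/L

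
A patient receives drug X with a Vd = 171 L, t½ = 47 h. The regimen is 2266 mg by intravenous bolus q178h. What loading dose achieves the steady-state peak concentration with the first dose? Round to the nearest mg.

2443 mg

f = (1/2)^(178/47) ≈ 0.072432; accumulation ratio R = 1/(1−f) ≈ 1.07809.
Loading dose to hit Cmax,ss on first dose: D_load = D_maint·R ≈ 2266 × 1.07809 ≈ 2442.95 mg.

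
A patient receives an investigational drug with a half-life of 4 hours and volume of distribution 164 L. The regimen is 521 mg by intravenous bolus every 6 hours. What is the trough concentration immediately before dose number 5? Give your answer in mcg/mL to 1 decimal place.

f = (1/2)^(τ/t½) = (1/2)^(6/4) ≈ 0.3536.
C₀ = D/Vd = 521/164 ≈ 3.177 mcg/mL.
Before the 5th dose, 4 doses have been given. Superposition: Cmin = C₀·(f + f² + … + f^4).
≈ 3.177 × (0.3536 + 0.1250 + 0.0442 + 0.0156) ≈ 3.177 × 0.5384 ≈ 1.710 mcg/mL.

1.7 mcg/mL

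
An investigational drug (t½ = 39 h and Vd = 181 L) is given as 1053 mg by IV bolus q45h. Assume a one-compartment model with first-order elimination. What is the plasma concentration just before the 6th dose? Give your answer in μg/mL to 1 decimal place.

4.7 μg/mL

f = (1/2)^(τ/t½) = (1/2)^(45/39) ≈ 0.4494.
C₀ = D/Vd = 1053/181 ≈ 5.818 μg/mL.
Before the 6th dose, 5 doses have been given. Superposition: Cmin = C₀·(f + f² + … + f^5).
≈ 5.818 × (0.4494 + 0.2020 + 0.0908 + 0.0408 + 0.0183) ≈ 5.818 × 0.8013 ≈ 4.662 μg/mL.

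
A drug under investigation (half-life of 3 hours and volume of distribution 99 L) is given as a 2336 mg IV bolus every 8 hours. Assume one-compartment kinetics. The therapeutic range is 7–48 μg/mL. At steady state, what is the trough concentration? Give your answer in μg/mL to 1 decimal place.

τ/t½ = 8/3 ≈ 2.6667, so fraction remaining f = (1/2)^(8/3) ≈ 0.1575.
At steady state, accumulation factor R = 1/(1 − e^(−kτ)) ≈ 1.1869.
Each bolus raises the concentration by D/Vd = 2336/99 ≈ 23.596 μg/mL.
Steady-state peak Cmax,ss = C₀·R ≈ 23.596 × 1.1869 ≈ 28.006 μg/mL.
Steady-state trough Cmin,ss = Cmax,ss·f ≈ 28.006 × 0.1575 ≈ 4.411 μg/mL.
Trough 4.4 μg/mL vs MEC 7 μg/mL: subtherapeutic.

4.4 μg/mL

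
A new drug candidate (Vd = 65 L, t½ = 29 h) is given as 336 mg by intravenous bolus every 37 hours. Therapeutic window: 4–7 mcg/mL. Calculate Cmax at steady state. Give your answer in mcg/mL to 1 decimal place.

8.8 mcg/mL

τ/t½ = 37/29 ≈ 1.2759, so fraction remaining f = (1/2)^(37/29) ≈ 0.4130.
Accumulation ratio R = 1/(1 − f) ≈ 1/0.5870 ≈ 1.7036.
Each bolus raises the concentration by D/Vd = 336/65 ≈ 5.169 mcg/mL.
Cmax,ss = C₀/(1 − f) ≈ 5.169/0.5870 ≈ 8.806 mcg/mL.
Peak 8.8 mcg/mL vs MTC 7 mcg/mL: exceeds toxic threshold.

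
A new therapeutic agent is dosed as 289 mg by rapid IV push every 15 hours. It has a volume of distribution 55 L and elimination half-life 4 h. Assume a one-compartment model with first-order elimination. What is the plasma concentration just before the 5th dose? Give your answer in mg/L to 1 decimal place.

0.4 mg/L

f = (1/2)^(τ/t½) = (1/2)^(15/4) ≈ 0.0743.
C₀ = D/Vd = 289/55 ≈ 5.255 mg/L.
Before the 5th dose, 4 doses have been given. Superposition: Cmin = C₀·(f + f² + … + f^4).
≈ 5.255 × (0.0743 + 0.0055 + 0.0004 + 0.0000) ≈ 5.255 × 0.0802 ≈ 0.421 mg/L.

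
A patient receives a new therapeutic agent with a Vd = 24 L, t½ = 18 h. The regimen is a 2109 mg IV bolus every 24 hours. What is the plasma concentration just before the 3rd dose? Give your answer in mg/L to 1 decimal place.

48.7 mg/L

f = (1/2)^(τ/t½) = (1/2)^(24/18) ≈ 0.3969.
C₀ = D/Vd = 2109/24 ≈ 87.875 mg/L.
Before the 3rd dose, 2 doses have been given. Superposition: Cmin = C₀·(f + f²).
≈ 87.875 × (0.3969 + 0.1575) ≈ 87.875 × 0.5544 ≈ 48.718 mg/L.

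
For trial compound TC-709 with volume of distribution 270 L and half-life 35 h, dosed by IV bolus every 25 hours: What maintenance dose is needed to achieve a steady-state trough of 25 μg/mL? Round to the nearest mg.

τ/t½ = 25/35 ≈ 0.71429, so f = (1/2)^(25/35) ≈ 0.609507.
Cmin,ss = (D/Vd)·f/(1−f), so D = Cmin,ss·Vd·(1−f)/f.
D = 25 × 270 × (1−f)/f ≈ 25 × 270 × 0.64067 ≈ 4324.52 mg.

4325 mg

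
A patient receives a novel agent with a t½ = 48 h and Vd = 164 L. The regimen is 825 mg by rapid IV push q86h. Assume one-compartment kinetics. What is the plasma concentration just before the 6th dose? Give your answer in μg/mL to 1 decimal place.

f = (1/2)^(τ/t½) = (1/2)^(86/48) ≈ 0.2888.
C₀ = D/Vd = 825/164 ≈ 5.030 μg/mL.
Before the 6th dose, 5 doses have been given. Superposition: Cmin = C₀·(f + f² + … + f^5).
≈ 5.030 × (0.2888 + 0.0834 + 0.0241 + 0.0070 + 0.0020) ≈ 5.030 × 0.4053 ≈ 2.039 μg/mL.

2.0 μg/mL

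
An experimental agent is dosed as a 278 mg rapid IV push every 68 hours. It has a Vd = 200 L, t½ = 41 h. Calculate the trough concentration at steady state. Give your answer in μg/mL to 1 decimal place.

0.6 μg/mL

τ/t½ = 68/41 ≈ 1.6585, so fraction remaining f = (1/2)^(68/41) ≈ 0.3168.
Each bolus raises the concentration by D/Vd = 278/200 ≈ 1.390 μg/mL.
Steady-state trough Cmin,ss = C₀·f/(1−f) ≈ 1.390 × 0.3168/0.6832 ≈ 0.645 μg/mL.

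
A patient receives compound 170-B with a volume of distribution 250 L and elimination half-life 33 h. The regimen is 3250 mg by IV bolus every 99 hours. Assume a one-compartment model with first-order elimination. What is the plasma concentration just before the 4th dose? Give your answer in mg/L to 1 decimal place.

1.9 mg/L

f = (1/2)^(τ/t½) = (1/2)^(99/33) ≈ 0.1250.
C₀ = D/Vd = 3250/250 ≈ 13.000 mg/L.
Before the 4th dose, 3 doses have been given. Superposition: Cmin = C₀·(f + f² + … + f^3).
≈ 13.000 × (0.1250 + 0.0156 + 0.0020) ≈ 13.000 × 0.1426 ≈ 1.854 mg/L.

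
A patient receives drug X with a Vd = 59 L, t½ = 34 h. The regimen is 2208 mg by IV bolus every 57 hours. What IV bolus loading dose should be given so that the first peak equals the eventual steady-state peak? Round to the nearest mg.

f = (1/2)^(57/34) ≈ 0.312847; accumulation ratio R = 1/(1−f) ≈ 1.45528.
Loading dose to hit Cmax,ss on first dose: D_load = D_maint·R ≈ 2208 × 1.45528 ≈ 3213.26 mg.

3213 mg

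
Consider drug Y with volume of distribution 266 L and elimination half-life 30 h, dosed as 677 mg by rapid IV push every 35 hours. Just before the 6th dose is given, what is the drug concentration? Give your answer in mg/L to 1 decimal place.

2.0 mg/L

f = (1/2)^(τ/t½) = (1/2)^(35/30) ≈ 0.4454.
C₀ = D/Vd = 677/266 ≈ 2.545 mg/L.
Before the 6th dose, 5 doses have been given. Superposition: Cmin = C₀·(f + f² + … + f^5).
≈ 2.545 × (0.4454 + 0.1984 + 0.0884 + 0.0394 + 0.0175) ≈ 2.545 × 0.7891 ≈ 2.008 mg/L.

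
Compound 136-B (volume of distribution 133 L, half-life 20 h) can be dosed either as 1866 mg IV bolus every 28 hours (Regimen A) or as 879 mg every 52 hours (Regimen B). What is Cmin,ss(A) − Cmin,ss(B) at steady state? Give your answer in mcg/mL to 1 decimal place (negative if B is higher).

Regimen A: f = (1/2)^(28/20) ≈ 0.3789; Cmin,ss = (1866/133)·f/(1−f) ≈ 8.559 mcg/mL.
Regimen B: f = (1/2)^(52/20) ≈ 0.1649; Cmin,ss = (879/133)·f/(1−f) ≈ 1.305 mcg/mL.
Difference ≈ 8.559 − 1.305 ≈ 7.254 mcg/mL.

7.3 mcg/mL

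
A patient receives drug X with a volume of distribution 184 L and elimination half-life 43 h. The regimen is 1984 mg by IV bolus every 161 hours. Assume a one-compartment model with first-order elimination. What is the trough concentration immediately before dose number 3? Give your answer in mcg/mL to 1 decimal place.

f = (1/2)^(τ/t½) = (1/2)^(161/43) ≈ 0.0746.
C₀ = D/Vd = 1984/184 ≈ 10.783 mcg/mL.
Before the 3rd dose, 2 doses have been given. Superposition: Cmin = C₀·(f + f²).
≈ 10.783 × (0.0746 + 0.0056) ≈ 10.783 × 0.0802 ≈ 0.865 mcg/mL.

0.9 mcg/mL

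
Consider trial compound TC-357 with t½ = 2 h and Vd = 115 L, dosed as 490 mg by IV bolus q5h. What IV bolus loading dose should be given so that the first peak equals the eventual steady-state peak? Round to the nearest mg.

595 mg

f = (1/2)^(5/2) ≈ 0.176777; accumulation ratio R = 1/(1−f) ≈ 1.21474.
Loading dose to hit Cmax,ss on first dose: D_load = D_maint·R ≈ 490 × 1.21474 ≈ 595.22 mg.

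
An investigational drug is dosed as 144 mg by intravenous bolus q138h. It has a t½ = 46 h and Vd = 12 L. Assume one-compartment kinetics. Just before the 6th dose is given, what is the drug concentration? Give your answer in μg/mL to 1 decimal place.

f = (1/2)^(τ/t½) = (1/2)^(138/46) ≈ 0.1250.
C₀ = D/Vd = 144/12 ≈ 12.000 μg/mL.
Before the 6th dose, 5 doses have been given. Superposition: Cmin = C₀·(f + f² + … + f^5).
≈ 12.000 × (0.1250 + 0.0156 + 0.0020 + 0.0002 + 0.0000) ≈ 12.000 × 0.1428 ≈ 1.714 μg/mL.

1.7 μg/mL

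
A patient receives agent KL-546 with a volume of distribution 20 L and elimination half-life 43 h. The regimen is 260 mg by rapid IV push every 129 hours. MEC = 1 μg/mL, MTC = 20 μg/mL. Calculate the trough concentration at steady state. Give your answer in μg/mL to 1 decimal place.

The dosing interval is 3 half-lives, so f = 2^(−3) = 0.125.
At steady state, R = 1/(1 − 0.125) = 8/7.
Single-dose peak C₀ = D/Vd = 260/20 = 13 μg/mL.
Steady-state peak Cmax,ss = C₀·R = 13 × 8/7 ≈ 14.857 μg/mL.
Steady-state trough Cmin,ss = Cmax,ss·f ≈ 14.857 × 0.125 ≈ 1.857 μg/mL.
Trough 1.9 μg/mL vs MEC 1 μg/mL: adequate.

1.9 μg/mL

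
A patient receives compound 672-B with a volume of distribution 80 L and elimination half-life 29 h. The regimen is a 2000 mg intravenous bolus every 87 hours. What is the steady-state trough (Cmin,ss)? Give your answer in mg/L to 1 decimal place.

3.6 mg/L

The dosing interval is 3 half-lives, so f = 2^(−3) = 0.125.
Accumulation ratio R = 1/(1 − f) = 1/0.875 = 8/7.
Single-dose peak C₀ = D/Vd = 2000/80 = 25 mg/L.
Steady-state peak Cmax,ss = C₀·R = 25 × 8/7 ≈ 28.571 mg/L.
Steady-state trough Cmin,ss = Cmax,ss·f ≈ 28.571 × 0.125 ≈ 3.571 mg/L.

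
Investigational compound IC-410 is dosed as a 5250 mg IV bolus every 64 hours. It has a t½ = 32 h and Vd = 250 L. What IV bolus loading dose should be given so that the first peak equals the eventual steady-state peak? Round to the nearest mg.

7000 mg

f = (1/2)^(64/32) ≈ 0.250000; accumulation ratio R = 1/(1−f) ≈ 1.33333.
Loading dose to hit Cmax,ss on first dose: D_load = D_maint·R ≈ 5250 × 1.33333 ≈ 6999.98 mg.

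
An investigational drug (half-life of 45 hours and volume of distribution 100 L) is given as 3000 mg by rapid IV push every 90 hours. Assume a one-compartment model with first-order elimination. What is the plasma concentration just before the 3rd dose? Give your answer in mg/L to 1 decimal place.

f = (1/2)^(τ/t½) = (1/2)^(90/45) ≈ 0.2500.
C₀ = D/Vd = 3000/100 ≈ 30.000 mg/L.
Before the 3rd dose, 2 doses have been given. Superposition: Cmin = C₀·(f + f²).
≈ 30.000 × (0.2500 + 0.0625) ≈ 30.000 × 0.3125 ≈ 9.375 mg/L.

9.4 mg/L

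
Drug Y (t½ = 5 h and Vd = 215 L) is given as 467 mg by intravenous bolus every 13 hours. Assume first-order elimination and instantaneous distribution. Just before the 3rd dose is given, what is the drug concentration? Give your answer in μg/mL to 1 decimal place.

f = (1/2)^(τ/t½) = (1/2)^(13/5) ≈ 0.1649.
C₀ = D/Vd = 467/215 ≈ 2.172 μg/mL.
Before the 3rd dose, 2 doses have been given. Superposition: Cmin = C₀·(f + f²).
≈ 2.172 × (0.1649 + 0.0272) ≈ 2.172 × 0.1921 ≈ 0.417 μg/mL.

0.4 μg/mL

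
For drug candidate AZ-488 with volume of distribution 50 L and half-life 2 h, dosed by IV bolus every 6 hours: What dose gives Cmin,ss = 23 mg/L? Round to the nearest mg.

τ/t½ = 6/2 ≈ 3, so f = (1/2)^(6/2) ≈ 0.125000.
Cmin,ss = (D/Vd)·f/(1−f), so D = Cmin,ss·Vd·(1−f)/f.
D = 23 × 50 × (1−f)/f ≈ 23 × 50 × 7.00000 ≈ 8050.00 mg.

8050 mg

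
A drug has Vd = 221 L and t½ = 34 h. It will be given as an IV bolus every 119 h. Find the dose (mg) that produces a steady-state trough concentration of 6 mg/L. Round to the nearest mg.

13676 mg

τ/t½ = 119/34 ≈ 3.5, so f = (1/2)^(119/34) ≈ 0.088388.
Cmin,ss = (D/Vd)·f/(1−f), so D = Cmin,ss·Vd·(1−f)/f.
D = 6 × 221 × (1−f)/f ≈ 6 × 221 × 10.31375 ≈ 13676.03 mg.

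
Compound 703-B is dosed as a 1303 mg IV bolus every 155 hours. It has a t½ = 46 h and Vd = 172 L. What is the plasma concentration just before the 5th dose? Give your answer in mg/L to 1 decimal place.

0.8 mg/L

f = (1/2)^(τ/t½) = (1/2)^(155/46) ≈ 0.0968.
C₀ = D/Vd = 1303/172 ≈ 7.576 mg/L.
Before the 5th dose, 4 doses have been given. Superposition: Cmin = C₀·(f + f² + … + f^4).
≈ 7.576 × (0.0968 + 0.0094 + 0.0009 + 0.0001) ≈ 7.576 × 0.1072 ≈ 0.812 mg/L.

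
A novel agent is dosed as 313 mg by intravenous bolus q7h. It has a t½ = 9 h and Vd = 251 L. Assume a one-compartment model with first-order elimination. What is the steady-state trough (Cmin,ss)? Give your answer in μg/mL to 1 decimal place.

1.7 μg/mL

τ/t½ = 7/9 ≈ 0.77778, so fraction remaining f = (1/2)^(7/9) ≈ 0.5833.
Each bolus raises the concentration by D/Vd = 313/251 ≈ 1.247 μg/mL.
Steady-state trough Cmin,ss = C₀·f/(1−f) ≈ 1.247 × 0.5833/0.4167 ≈ 1.746 μg/mL.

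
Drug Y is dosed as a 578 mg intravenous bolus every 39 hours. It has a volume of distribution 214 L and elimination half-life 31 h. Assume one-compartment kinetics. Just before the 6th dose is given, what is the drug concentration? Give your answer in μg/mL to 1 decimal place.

f = (1/2)^(τ/t½) = (1/2)^(39/31) ≈ 0.4181.
C₀ = D/Vd = 578/214 ≈ 2.701 μg/mL.
Before the 6th dose, 5 doses have been given. Superposition: Cmin = C₀·(f + f² + … + f^5).
≈ 2.701 × (0.4181 + 0.1748 + 0.0731 + 0.0306 + 0.0128) ≈ 2.701 × 0.7094 ≈ 1.916 μg/mL.

1.9 μg/mL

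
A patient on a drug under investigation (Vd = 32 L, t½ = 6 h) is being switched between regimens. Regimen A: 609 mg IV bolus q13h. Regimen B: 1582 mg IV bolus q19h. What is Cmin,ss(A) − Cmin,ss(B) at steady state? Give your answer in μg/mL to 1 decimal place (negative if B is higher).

Regimen A: f = (1/2)^(13/6) ≈ 0.2227; Cmin,ss = (609/32)·f/(1−f) ≈ 5.453 μg/mL.
Regimen B: f = (1/2)^(19/6) ≈ 0.1114; Cmin,ss = (1582/32)·f/(1−f) ≈ 6.198 μg/mL.
Difference ≈ 5.453 − 6.198 ≈ -0.745 μg/mL.

-0.7 μg/mL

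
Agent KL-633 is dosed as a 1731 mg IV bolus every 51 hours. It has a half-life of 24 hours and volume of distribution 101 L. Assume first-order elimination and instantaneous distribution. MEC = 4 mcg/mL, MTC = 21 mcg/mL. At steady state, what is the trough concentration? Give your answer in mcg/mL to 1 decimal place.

Over one 51-h interval, 51/24 ≈ 2.125 half-lives elapse, leaving f ≈ 0.2293 of each dose.
Single-dose peak C₀ = D/Vd = 1731/101 ≈ 17.139 mcg/mL.
Steady-state trough Cmin,ss = C₀·f/(1−f) ≈ 17.139 × 0.2293/0.7707 ≈ 5.099 mcg/mL.
Trough 5.1 mcg/mL vs MEC 4 mcg/mL: adequate.

5.1 mcg/mL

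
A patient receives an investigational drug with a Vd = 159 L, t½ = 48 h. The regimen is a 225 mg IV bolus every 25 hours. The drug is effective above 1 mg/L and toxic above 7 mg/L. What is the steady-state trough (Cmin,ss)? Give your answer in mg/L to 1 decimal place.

τ/t½ = 25/48 ≈ 0.52083, so fraction remaining f = (1/2)^(25/48) ≈ 0.6970.
Single-dose peak C₀ = D/Vd = 225/159 ≈ 1.415 mg/L.
Steady-state trough Cmin,ss = C₀·f/(1−f) ≈ 1.415 × 0.6970/0.3030 ≈ 3.255 mg/L.
Trough 3.3 mg/L vs MEC 1 mg/L: adequate.

3.3 mg/L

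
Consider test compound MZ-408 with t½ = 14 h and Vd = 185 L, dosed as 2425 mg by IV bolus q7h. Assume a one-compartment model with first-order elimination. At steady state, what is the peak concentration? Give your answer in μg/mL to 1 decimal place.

44.8 μg/mL

k = ln2/t½ = ln2/14 ≈ 0.049511 h⁻¹; fraction remaining f = e^(−kτ) = e^(−0.049511×7) ≈ 0.7071.
At steady state, accumulation factor R = 1/(1 − e^(−kτ)) ≈ 3.4141.
Each bolus raises the concentration by D/Vd = 2425/185 ≈ 13.108 μg/mL.
Cmax,ss = C₀/(1 − f) ≈ 13.108/0.2929 ≈ 44.752 μg/mL.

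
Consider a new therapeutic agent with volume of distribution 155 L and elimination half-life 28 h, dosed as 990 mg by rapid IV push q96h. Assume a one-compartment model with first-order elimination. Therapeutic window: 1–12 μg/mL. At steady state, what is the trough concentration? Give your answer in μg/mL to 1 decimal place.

0.7 μg/mL

τ/t½ = 96/28 ≈ 3.4286, so fraction remaining f = (1/2)^(96/28) ≈ 0.0929.
Accumulation ratio R = 1/(1 − f) ≈ 1/0.9071 ≈ 1.1024.
Single-dose peak C₀ = D/Vd = 990/155 ≈ 6.387 μg/mL.
Cmax,ss = C₀/(1 − f) ≈ 6.387/0.9071 ≈ 7.041 μg/mL.
Steady-state trough Cmin,ss = Cmax,ss·f ≈ 7.041 × 0.0929 ≈ 0.654 μg/mL.
Trough 0.7 μg/mL vs MEC 1 μg/mL: subtherapeutic.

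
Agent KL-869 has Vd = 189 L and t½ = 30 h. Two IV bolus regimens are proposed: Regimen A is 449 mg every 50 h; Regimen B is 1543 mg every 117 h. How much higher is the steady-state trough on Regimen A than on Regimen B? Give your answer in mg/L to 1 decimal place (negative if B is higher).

Regimen A: f = (1/2)^(50/30) ≈ 0.3150; Cmin,ss = (449/189)·f/(1−f) ≈ 1.092 mg/L.
Regimen B: f = (1/2)^(117/30) ≈ 0.0670; Cmin,ss = (1543/189)·f/(1−f) ≈ 0.586 mg/L.
Difference ≈ 1.092 − 0.586 ≈ 0.506 mg/L.

0.5 mg/L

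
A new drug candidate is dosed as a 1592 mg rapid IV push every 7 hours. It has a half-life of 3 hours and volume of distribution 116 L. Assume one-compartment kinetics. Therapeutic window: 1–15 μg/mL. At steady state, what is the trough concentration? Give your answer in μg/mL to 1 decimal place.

τ/t½ = 7/3 ≈ 2.3333, so fraction remaining f = (1/2)^(7/3) ≈ 0.1984.
At steady state, accumulation factor R = 1/(1 − e^(−kτ)) ≈ 1.2475.
Each bolus raises the concentration by D/Vd = 1592/116 ≈ 13.724 μg/mL.
Cmax,ss = C₀/(1 − f) ≈ 13.724/0.8016 ≈ 17.121 μg/mL.
One interval later, Cmin,ss = Cmax,ss·e^(−kτ) ≈ 17.121 × 0.1984 ≈ 3.397 μg/mL.
Trough 3.4 μg/mL vs MEC 1 μg/mL: adequate.

3.4 μg/mL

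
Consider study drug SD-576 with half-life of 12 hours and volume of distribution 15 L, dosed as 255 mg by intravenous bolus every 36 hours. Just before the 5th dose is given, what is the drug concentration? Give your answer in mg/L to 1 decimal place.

2.4 mg/L

f = (1/2)^(τ/t½) = (1/2)^(36/12) ≈ 0.1250.
C₀ = D/Vd = 255/15 ≈ 17.000 mg/L.
Before the 5th dose, 4 doses have been given. Superposition: Cmin = C₀·(f + f² + … + f^4).
≈ 17.000 × (0.1250 + 0.0156 + 0.0020 + 0.0002) ≈ 17.000 × 0.1428 ≈ 2.428 mg/L.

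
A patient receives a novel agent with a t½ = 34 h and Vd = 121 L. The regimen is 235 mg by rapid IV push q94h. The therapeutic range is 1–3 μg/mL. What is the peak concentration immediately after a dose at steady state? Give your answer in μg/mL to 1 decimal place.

τ/t½ = 94/34 ≈ 2.7647, so fraction remaining f = (1/2)^(94/34) ≈ 0.1471.
Accumulation ratio R = 1/(1 − f) ≈ 1/0.8529 ≈ 1.1725.
Single-dose peak C₀ = D/Vd = 235/121 ≈ 1.942 μg/mL.
Cmax,ss = C₀/(1 − f) ≈ 1.942/0.8529 ≈ 2.277 μg/mL.
Peak 2.3 μg/mL vs MTC 3 μg/mL: below toxic threshold.

2.3 μg/mL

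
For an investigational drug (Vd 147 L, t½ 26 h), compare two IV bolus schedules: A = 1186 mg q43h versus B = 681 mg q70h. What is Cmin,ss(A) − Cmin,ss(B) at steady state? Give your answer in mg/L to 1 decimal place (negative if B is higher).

Regimen A: f = (1/2)^(43/26) ≈ 0.3178; Cmin,ss = (1186/147)·f/(1−f) ≈ 3.758 mg/L.
Regimen B: f = (1/2)^(70/26) ≈ 0.1547; Cmin,ss = (681/147)·f/(1−f) ≈ 0.848 mg/L.
Difference ≈ 3.758 − 0.848 ≈ 2.910 mg/L.

2.9 mg/L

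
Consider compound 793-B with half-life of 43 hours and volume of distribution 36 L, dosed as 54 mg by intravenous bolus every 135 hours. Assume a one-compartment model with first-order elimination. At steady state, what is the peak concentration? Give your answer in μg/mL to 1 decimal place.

1.7 μg/mL

k = ln2/t½ = ln2/43 ≈ 0.016120 h⁻¹; fraction remaining f = e^(−kτ) = e^(−0.016120×135) ≈ 0.1135.
Accumulation ratio R = 1/(1 − f) ≈ 1/0.8865 ≈ 1.1280.
Single-dose peak C₀ = D/Vd = 54/36 ≈ 1.500 μg/mL.
Steady-state peak Cmax,ss = C₀·R ≈ 1.500 × 1.1280 ≈ 1.692 μg/mL.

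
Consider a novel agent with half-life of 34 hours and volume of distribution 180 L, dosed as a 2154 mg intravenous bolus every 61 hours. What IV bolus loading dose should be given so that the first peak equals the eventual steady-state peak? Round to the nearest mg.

f = (1/2)^(61/34) ≈ 0.288348; accumulation ratio R = 1/(1−f) ≈ 1.40518.
Loading dose to hit Cmax,ss on first dose: D_load = D_maint·R ≈ 2154 × 1.40518 ≈ 3026.76 mg.

3027 mg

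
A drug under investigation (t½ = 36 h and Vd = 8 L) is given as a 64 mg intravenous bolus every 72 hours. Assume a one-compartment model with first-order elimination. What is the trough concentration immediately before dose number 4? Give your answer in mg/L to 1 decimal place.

f = (1/2)^(τ/t½) = (1/2)^(72/36) ≈ 0.2500.
C₀ = D/Vd = 64/8 ≈ 8.000 mg/L.
Before the 4th dose, 3 doses have been given. Superposition: Cmin = C₀·(f + f² + … + f^3).
≈ 8.000 × (0.2500 + 0.0625 + 0.0156) ≈ 8.000 × 0.3281 ≈ 2.625 mg/L.

2.6 mg/L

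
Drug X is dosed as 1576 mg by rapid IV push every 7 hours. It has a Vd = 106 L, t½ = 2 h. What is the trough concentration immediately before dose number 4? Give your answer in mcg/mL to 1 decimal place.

f = (1/2)^(τ/t½) = (1/2)^(7/2) ≈ 0.0884.
C₀ = D/Vd = 1576/106 ≈ 14.868 mcg/mL.
Before the 4th dose, 3 doses have been given. Superposition: Cmin = C₀·(f + f² + … + f^3).
≈ 14.868 × (0.0884 + 0.0078 + 0.0007) ≈ 14.868 × 0.0969 ≈ 1.441 mcg/mL.

1.4 mcg/mL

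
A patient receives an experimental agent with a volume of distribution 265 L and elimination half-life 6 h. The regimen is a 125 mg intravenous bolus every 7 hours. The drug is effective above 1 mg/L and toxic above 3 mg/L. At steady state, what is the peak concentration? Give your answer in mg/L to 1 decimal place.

0.9 mg/L

k = ln2/t½ = ln2/6 ≈ 0.115525 h⁻¹; fraction remaining f = e^(−kτ) = e^(−0.115525×7) ≈ 0.4454.
Accumulation ratio R = 1/(1 − f) ≈ 1/0.5546 ≈ 1.8031.
Each bolus raises the concentration by D/Vd = 125/265 ≈ 0.472 mg/L.
Steady-state peak Cmax,ss = C₀·R ≈ 0.472 × 1.8031 ≈ 0.851 mg/L.
Peak 0.9 mg/L vs MTC 3 mg/L: below toxic threshold.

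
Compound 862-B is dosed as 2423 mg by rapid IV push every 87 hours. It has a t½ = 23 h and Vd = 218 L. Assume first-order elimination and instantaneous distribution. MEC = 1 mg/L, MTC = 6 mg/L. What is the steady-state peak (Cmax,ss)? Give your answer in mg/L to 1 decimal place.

12.0 mg/L

Over one 87-h interval, 87/23 ≈ 3.7826 half-lives elapse, leaving f ≈ 0.0727 of each dose.
Accumulation ratio R = 1/(1 − f) ≈ 1/0.9273 ≈ 1.0784.
Single-dose peak C₀ = D/Vd = 2423/218 ≈ 11.115 mg/L.
Steady-state peak Cmax,ss = C₀·R ≈ 11.115 × 1.0784 ≈ 11.986 mg/L.
Peak 12.0 mg/L vs MTC 6 mg/L: exceeds toxic threshold.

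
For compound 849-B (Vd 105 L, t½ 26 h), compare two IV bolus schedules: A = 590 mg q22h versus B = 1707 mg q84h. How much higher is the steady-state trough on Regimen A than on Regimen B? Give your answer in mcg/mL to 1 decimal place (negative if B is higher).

Regimen A: f = (1/2)^(22/26) ≈ 0.5563; Cmin,ss = (590/105)·f/(1−f) ≈ 7.045 mcg/mL.
Regimen B: f = (1/2)^(84/26) ≈ 0.1065; Cmin,ss = (1707/105)·f/(1−f) ≈ 1.938 mcg/mL.
Difference ≈ 7.045 − 1.938 ≈ 5.107 mcg/mL.

5.1 mcg/mL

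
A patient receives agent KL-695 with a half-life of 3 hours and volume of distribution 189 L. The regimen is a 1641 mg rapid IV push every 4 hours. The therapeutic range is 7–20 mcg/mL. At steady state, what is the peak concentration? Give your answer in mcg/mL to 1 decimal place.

14.4 mcg/mL

τ/t½ = 4/3 ≈ 1.3333, so fraction remaining f = (1/2)^(4/3) ≈ 0.3969.
Accumulation ratio R = 1/(1 − f) ≈ 1/0.6031 ≈ 1.6581.
Each bolus raises the concentration by D/Vd = 1641/189 ≈ 8.683 mcg/mL.
Steady-state peak Cmax,ss = C₀·R ≈ 8.683 × 1.6581 ≈ 14.397 mcg/mL.
Peak 14.4 mcg/mL vs MTC 20 mcg/mL: below toxic threshold.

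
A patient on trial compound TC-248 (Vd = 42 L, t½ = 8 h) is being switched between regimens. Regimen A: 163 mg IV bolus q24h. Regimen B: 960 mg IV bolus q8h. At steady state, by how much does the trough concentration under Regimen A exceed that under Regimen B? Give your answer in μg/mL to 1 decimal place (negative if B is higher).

Regimen A: f = (1/2)^(24/8) ≈ 0.1250; Cmin,ss = (163/42)·f/(1−f) ≈ 0.554 μg/mL.
Regimen B: f = (1/2)^(8/8) ≈ 0.5000; Cmin,ss = (960/42)·f/(1−f) ≈ 22.857 μg/mL.
Difference ≈ 0.554 − 22.857 ≈ -22.303 μg/mL.

-22.3 μg/mL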